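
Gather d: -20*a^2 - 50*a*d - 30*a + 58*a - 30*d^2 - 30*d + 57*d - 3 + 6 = -20*a^2 + 28*a - 30*d^2 + d*(27 - 50*a) + 3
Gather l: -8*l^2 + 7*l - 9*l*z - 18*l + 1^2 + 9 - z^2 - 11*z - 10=-8*l^2 + l*(-9*z - 11) - z^2 - 11*z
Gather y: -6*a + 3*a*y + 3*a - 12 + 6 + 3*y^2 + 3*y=-3*a + 3*y^2 + y*(3*a + 3) - 6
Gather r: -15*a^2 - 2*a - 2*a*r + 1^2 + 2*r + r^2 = -15*a^2 - 2*a + r^2 + r*(2 - 2*a) + 1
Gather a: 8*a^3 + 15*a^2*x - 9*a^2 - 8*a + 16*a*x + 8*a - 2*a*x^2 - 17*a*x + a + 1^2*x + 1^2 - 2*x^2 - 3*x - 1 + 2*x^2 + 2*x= 8*a^3 + a^2*(15*x - 9) + a*(-2*x^2 - x + 1)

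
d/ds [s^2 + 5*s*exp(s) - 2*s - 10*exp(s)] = 5*s*exp(s) + 2*s - 5*exp(s) - 2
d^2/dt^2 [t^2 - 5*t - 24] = 2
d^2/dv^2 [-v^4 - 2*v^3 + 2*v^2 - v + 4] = -12*v^2 - 12*v + 4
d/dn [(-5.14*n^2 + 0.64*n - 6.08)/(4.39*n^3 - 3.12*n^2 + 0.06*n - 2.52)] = (22.5646*n^4 - 5.61919999999999*n^3 + 81.762*n^2 - 12.0336*n - 1.248)/(19.2721*n^6 - 27.3936*n^5 + 10.2612*n^4 - 22.5*n^3 + 15.7284*n^2 - 0.3024*n + 6.3504)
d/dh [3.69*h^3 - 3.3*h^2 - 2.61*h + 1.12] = 11.07*h^2 - 6.6*h - 2.61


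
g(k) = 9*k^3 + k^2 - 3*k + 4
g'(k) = 27*k^2 + 2*k - 3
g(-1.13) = -4.32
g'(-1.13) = 29.22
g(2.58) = 157.48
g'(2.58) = 181.88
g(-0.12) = 4.36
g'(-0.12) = -2.85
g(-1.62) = -26.78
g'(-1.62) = 64.62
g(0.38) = 3.50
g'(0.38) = 1.66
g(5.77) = 1748.88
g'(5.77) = 907.45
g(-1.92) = -50.25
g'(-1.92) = 92.69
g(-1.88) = -46.63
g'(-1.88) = 88.67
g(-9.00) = -6449.00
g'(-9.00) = 2166.00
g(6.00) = 1966.00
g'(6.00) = 981.00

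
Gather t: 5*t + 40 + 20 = 5*t + 60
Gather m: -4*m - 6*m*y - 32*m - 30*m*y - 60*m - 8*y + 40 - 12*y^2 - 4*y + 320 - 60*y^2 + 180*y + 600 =m*(-36*y - 96) - 72*y^2 + 168*y + 960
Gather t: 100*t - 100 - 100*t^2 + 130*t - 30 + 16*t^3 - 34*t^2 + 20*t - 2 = 16*t^3 - 134*t^2 + 250*t - 132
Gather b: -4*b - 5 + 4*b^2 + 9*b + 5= 4*b^2 + 5*b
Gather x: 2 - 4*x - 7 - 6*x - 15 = -10*x - 20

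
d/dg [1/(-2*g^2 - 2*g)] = (g + 1/2)/(g^2*(g + 1)^2)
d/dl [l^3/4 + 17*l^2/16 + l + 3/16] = 3*l^2/4 + 17*l/8 + 1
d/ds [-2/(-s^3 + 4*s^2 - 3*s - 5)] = 2*(-3*s^2 + 8*s - 3)/(s^3 - 4*s^2 + 3*s + 5)^2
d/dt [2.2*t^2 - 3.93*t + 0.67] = 4.4*t - 3.93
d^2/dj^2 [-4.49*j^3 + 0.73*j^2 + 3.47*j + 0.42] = 1.46 - 26.94*j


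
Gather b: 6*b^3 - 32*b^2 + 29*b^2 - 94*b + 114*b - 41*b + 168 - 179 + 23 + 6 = 6*b^3 - 3*b^2 - 21*b + 18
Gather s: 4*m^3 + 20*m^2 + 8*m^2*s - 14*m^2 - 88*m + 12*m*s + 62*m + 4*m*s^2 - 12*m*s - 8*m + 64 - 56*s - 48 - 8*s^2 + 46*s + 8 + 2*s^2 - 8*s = 4*m^3 + 6*m^2 - 34*m + s^2*(4*m - 6) + s*(8*m^2 - 18) + 24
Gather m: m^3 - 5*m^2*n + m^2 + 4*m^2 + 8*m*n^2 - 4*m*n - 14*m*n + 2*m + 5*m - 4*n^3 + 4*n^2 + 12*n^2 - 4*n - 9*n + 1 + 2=m^3 + m^2*(5 - 5*n) + m*(8*n^2 - 18*n + 7) - 4*n^3 + 16*n^2 - 13*n + 3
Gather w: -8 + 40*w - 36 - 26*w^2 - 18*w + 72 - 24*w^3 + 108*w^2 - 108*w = -24*w^3 + 82*w^2 - 86*w + 28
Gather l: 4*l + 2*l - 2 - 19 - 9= 6*l - 30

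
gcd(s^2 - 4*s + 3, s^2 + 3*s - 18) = s - 3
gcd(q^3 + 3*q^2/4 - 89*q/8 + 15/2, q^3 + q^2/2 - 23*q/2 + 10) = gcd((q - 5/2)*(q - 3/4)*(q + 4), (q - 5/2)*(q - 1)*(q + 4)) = q^2 + 3*q/2 - 10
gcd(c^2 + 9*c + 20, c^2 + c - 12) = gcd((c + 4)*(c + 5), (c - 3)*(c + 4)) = c + 4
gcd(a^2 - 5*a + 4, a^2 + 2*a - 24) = a - 4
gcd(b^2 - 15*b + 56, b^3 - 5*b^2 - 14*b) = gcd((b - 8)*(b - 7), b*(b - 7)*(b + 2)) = b - 7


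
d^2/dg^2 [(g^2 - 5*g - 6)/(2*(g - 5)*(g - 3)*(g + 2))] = (g^6 - 15*g^5 + 57*g^4 - 113*g^3 + 810*g^2 - 2268*g - 336)/(g^9 - 18*g^8 + 105*g^7 - 90*g^6 - 1185*g^5 + 3042*g^4 + 3779*g^3 - 16110*g^2 - 2700*g + 27000)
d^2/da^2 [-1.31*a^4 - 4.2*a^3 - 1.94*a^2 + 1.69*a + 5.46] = -15.72*a^2 - 25.2*a - 3.88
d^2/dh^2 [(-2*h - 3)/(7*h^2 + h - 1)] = 2*(-(2*h + 3)*(14*h + 1)^2 + (42*h + 23)*(7*h^2 + h - 1))/(7*h^2 + h - 1)^3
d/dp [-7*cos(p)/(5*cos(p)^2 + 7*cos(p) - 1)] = 7*(5*sin(p)^2 - 6)*sin(p)/(-5*sin(p)^2 + 7*cos(p) + 4)^2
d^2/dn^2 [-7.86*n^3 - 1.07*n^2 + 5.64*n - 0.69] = -47.16*n - 2.14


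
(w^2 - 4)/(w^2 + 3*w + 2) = (w - 2)/(w + 1)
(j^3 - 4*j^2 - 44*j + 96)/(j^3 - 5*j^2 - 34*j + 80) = (j + 6)/(j + 5)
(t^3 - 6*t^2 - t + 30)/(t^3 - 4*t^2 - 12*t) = (t^2 - 8*t + 15)/(t*(t - 6))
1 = 1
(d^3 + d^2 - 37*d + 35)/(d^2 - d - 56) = (d^2 - 6*d + 5)/(d - 8)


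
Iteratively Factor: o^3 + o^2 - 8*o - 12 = (o - 3)*(o^2 + 4*o + 4) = (o - 3)*(o + 2)*(o + 2)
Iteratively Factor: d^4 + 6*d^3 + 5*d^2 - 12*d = (d + 3)*(d^3 + 3*d^2 - 4*d) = d*(d + 3)*(d^2 + 3*d - 4) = d*(d - 1)*(d + 3)*(d + 4)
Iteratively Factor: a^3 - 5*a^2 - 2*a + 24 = (a + 2)*(a^2 - 7*a + 12) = (a - 3)*(a + 2)*(a - 4)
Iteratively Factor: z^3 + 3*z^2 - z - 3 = (z - 1)*(z^2 + 4*z + 3) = (z - 1)*(z + 3)*(z + 1)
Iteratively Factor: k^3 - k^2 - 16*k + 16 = (k - 4)*(k^2 + 3*k - 4) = (k - 4)*(k + 4)*(k - 1)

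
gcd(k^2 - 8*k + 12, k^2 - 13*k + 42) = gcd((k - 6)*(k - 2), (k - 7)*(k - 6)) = k - 6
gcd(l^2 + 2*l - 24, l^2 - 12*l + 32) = l - 4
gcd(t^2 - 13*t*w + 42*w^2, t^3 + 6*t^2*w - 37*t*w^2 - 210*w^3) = t - 6*w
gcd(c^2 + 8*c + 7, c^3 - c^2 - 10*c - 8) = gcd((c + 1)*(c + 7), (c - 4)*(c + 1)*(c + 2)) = c + 1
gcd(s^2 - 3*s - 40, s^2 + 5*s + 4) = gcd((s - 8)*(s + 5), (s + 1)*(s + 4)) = 1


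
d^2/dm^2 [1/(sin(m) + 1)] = (2 - sin(m))/(sin(m) + 1)^2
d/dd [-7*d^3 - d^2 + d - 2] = -21*d^2 - 2*d + 1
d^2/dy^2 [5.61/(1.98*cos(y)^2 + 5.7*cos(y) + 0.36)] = (-87.9737760000001*(1 - cos(y)^2)^2 - 506.51568*cos(y)^3 - 210.260556*cos(y)^2 + 628.827705*cos(y) + 79.143075*cos(3*y) + 444.51396)/(1.98*cos(y)^2 + 5.7*cos(y) + 0.36)^3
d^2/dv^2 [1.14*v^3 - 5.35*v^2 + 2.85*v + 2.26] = 6.84*v - 10.7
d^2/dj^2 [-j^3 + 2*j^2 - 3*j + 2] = 4 - 6*j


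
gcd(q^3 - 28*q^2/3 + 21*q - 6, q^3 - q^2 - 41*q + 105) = q - 3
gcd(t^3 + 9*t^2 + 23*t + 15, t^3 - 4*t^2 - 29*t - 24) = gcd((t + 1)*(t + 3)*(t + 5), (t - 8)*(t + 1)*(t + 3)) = t^2 + 4*t + 3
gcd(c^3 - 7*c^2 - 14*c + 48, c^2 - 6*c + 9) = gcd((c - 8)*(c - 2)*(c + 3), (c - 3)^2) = 1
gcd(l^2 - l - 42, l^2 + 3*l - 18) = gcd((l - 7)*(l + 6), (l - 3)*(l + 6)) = l + 6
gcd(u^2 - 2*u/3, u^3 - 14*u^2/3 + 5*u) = u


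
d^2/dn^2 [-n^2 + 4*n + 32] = -2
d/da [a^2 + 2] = 2*a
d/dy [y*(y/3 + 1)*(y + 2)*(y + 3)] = 4*y^3/3 + 8*y^2 + 14*y + 6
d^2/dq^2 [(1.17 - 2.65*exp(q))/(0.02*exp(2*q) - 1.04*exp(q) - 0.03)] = (-0.00106*exp(4*q) - 0.053248*exp(3*q) - 0.082548000000001*exp(2*q) + 1.35096*exp(q) - 0.038889)*exp(q)/(8.0e-6*exp(6*q) - 0.001248*exp(5*q) + 0.06486*exp(4*q) - 1.12112*exp(3*q) - 0.09729*exp(2*q) - 0.002808*exp(q) - 2.7e-5)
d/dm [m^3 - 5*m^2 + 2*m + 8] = 3*m^2 - 10*m + 2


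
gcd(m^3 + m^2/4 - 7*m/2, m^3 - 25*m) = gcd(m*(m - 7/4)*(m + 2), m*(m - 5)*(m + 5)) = m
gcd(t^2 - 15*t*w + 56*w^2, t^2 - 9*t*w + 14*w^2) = t - 7*w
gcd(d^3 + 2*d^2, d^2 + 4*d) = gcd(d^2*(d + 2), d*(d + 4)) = d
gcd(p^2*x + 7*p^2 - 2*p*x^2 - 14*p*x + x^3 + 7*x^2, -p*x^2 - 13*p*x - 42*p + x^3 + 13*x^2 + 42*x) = -p*x - 7*p + x^2 + 7*x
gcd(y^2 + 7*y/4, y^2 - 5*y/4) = y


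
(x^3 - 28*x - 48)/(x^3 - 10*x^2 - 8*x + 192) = (x + 2)/(x - 8)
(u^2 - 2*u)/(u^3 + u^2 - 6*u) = 1/(u + 3)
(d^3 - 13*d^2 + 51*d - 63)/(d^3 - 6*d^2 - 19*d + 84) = (d - 3)/(d + 4)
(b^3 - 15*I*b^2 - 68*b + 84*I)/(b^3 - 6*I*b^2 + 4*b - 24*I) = (b - 7*I)/(b + 2*I)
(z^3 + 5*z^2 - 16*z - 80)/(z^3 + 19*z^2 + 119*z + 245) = (z^2 - 16)/(z^2 + 14*z + 49)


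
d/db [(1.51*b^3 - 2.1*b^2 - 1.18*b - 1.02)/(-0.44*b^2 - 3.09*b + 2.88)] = (-0.6644*b^4 - 9.3318*b^3 + 19.0162*b^2 - 12.9936*b - 6.5502)/(0.1936*b^4 + 2.7192*b^3 + 7.0137*b^2 - 17.7984*b + 8.2944)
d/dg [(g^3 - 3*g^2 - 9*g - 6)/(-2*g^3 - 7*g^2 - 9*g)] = (-13*g^4 - 54*g^3 - 72*g^2 - 84*g - 54)/(g^2*(4*g^4 + 28*g^3 + 85*g^2 + 126*g + 81))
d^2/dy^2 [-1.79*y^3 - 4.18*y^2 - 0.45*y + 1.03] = -10.74*y - 8.36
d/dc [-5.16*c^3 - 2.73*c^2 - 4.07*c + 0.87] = -15.48*c^2 - 5.46*c - 4.07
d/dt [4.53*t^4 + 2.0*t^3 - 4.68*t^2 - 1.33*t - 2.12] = 18.12*t^3 + 6.0*t^2 - 9.36*t - 1.33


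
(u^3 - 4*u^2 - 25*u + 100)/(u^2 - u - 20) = (u^2 + u - 20)/(u + 4)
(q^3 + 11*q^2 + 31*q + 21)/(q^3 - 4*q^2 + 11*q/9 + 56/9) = 9*(q^2 + 10*q + 21)/(9*q^2 - 45*q + 56)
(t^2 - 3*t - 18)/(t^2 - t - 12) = (t - 6)/(t - 4)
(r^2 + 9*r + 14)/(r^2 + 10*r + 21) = (r + 2)/(r + 3)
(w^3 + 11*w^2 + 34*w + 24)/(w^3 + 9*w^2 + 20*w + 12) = (w + 4)/(w + 2)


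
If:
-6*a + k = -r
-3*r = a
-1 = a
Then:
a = -1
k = -19/3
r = 1/3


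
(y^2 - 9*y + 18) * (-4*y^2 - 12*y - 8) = -4*y^4 + 24*y^3 + 28*y^2 - 144*y - 144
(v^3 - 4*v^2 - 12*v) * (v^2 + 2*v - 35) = v^5 - 2*v^4 - 55*v^3 + 116*v^2 + 420*v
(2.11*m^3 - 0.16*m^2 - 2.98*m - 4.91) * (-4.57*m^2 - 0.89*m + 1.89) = -9.6427*m^5 - 1.1467*m^4 + 17.7489*m^3 + 24.7885*m^2 - 1.2623*m - 9.2799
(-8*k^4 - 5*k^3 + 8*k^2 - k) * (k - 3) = -8*k^5 + 19*k^4 + 23*k^3 - 25*k^2 + 3*k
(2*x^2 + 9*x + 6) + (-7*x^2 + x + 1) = -5*x^2 + 10*x + 7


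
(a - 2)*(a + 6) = a^2 + 4*a - 12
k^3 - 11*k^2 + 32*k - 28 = (k - 7)*(k - 2)^2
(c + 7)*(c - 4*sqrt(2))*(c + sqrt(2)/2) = c^3 - 7*sqrt(2)*c^2/2 + 7*c^2 - 49*sqrt(2)*c/2 - 4*c - 28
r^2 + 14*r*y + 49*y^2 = (r + 7*y)^2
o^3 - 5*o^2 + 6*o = o*(o - 3)*(o - 2)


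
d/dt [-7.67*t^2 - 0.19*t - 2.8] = -15.34*t - 0.19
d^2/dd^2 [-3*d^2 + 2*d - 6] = -6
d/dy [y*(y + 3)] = 2*y + 3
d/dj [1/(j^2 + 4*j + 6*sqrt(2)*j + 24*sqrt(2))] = 2*(-j - 3*sqrt(2) - 2)/(j^2 + 4*j + 6*sqrt(2)*j + 24*sqrt(2))^2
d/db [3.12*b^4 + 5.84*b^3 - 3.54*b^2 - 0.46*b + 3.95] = 12.48*b^3 + 17.52*b^2 - 7.08*b - 0.46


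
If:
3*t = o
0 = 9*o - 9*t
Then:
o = 0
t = 0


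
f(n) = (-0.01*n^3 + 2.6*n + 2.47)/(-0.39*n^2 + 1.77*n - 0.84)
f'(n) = (2.6 - 0.03*n^2)/(-0.39*n^2 + 1.77*n - 0.84) + (0.78*n - 1.77)*(-0.01*n^3 + 2.6*n + 2.47)/(-0.39*n^2 + 1.77*n - 0.84)^2 = (0.0039*n^4 - 0.0354*n^3 + 1.0392*n^2 + 1.9266*n - 6.5559)/(0.1521*n^4 - 1.3806*n^3 + 3.7881*n^2 - 2.9736*n + 0.7056)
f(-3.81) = 0.52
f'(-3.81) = 0.02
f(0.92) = 10.59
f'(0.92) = -18.70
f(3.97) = 303.03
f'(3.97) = 10065.63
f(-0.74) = -0.23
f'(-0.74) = -1.32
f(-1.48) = 0.31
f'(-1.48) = -0.38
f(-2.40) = 0.50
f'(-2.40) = -0.09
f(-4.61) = 0.49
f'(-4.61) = 0.04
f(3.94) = 152.05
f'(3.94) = 2516.24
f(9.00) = -1.13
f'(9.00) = 0.35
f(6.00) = -3.73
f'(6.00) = 2.19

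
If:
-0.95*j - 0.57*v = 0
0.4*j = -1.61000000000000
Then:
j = -4.02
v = 6.71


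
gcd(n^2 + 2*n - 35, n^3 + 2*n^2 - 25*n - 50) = n - 5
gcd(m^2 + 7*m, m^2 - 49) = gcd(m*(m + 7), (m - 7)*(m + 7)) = m + 7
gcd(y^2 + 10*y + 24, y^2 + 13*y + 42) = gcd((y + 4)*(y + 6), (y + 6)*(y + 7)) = y + 6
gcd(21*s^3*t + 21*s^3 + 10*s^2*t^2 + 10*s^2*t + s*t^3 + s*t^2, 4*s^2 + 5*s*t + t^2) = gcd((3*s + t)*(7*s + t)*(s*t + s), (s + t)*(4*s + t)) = 1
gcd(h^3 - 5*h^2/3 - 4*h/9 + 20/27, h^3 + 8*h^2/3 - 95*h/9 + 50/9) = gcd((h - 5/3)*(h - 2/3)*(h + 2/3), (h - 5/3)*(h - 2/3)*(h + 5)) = h^2 - 7*h/3 + 10/9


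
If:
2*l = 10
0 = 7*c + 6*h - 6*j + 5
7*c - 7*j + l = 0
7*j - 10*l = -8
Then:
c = 37/7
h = -1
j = 6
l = 5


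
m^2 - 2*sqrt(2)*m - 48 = (m - 6*sqrt(2))*(m + 4*sqrt(2))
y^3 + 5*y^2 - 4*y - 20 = (y - 2)*(y + 2)*(y + 5)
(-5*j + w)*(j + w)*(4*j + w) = -20*j^3 - 21*j^2*w + w^3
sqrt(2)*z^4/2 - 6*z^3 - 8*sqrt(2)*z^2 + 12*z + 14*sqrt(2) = (z - 7*sqrt(2))*(z - sqrt(2))*(z + sqrt(2))*(sqrt(2)*z/2 + 1)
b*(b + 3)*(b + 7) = b^3 + 10*b^2 + 21*b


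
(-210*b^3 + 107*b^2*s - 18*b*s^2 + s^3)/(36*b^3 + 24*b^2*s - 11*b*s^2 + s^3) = (35*b^2 - 12*b*s + s^2)/(-6*b^2 - 5*b*s + s^2)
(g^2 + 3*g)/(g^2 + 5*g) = (g + 3)/(g + 5)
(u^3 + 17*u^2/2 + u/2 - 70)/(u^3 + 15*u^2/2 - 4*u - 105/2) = (u + 4)/(u + 3)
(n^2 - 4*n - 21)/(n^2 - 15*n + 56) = (n + 3)/(n - 8)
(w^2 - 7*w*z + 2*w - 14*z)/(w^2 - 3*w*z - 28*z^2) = (w + 2)/(w + 4*z)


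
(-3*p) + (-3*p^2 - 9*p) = -3*p^2 - 12*p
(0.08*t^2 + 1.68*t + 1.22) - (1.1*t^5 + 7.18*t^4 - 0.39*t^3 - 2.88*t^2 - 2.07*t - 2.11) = -1.1*t^5 - 7.18*t^4 + 0.39*t^3 + 2.96*t^2 + 3.75*t + 3.33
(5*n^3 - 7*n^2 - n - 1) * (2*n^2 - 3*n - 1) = 10*n^5 - 29*n^4 + 14*n^3 + 8*n^2 + 4*n + 1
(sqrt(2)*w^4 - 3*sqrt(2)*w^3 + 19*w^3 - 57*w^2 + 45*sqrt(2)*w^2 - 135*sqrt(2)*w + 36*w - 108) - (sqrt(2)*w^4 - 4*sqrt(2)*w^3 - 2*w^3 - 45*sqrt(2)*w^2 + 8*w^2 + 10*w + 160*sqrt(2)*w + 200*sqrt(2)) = sqrt(2)*w^3 + 21*w^3 - 65*w^2 + 90*sqrt(2)*w^2 - 295*sqrt(2)*w + 26*w - 200*sqrt(2) - 108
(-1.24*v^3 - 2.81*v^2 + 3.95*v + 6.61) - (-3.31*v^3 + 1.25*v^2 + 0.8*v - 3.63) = 2.07*v^3 - 4.06*v^2 + 3.15*v + 10.24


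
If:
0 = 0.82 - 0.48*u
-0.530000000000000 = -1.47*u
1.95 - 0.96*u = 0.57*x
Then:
No Solution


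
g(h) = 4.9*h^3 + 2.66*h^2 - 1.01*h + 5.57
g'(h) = 14.7*h^2 + 5.32*h - 1.01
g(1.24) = 17.75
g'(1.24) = 28.19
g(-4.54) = -393.54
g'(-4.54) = 277.83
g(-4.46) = -371.72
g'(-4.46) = 267.67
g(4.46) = 488.69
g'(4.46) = 315.12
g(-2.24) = -33.89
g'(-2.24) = 60.83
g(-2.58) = -58.27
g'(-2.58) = 83.11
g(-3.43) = -157.40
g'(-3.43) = 153.69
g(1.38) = 22.12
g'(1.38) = 34.33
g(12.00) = 8843.69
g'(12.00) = 2179.63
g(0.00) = 5.57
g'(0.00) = -1.01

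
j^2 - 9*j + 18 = (j - 6)*(j - 3)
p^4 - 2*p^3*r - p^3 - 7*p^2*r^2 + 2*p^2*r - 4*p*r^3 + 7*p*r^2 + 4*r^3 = (p - 1)*(p - 4*r)*(p + r)^2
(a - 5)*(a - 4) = a^2 - 9*a + 20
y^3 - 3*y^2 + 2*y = y*(y - 2)*(y - 1)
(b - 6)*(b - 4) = b^2 - 10*b + 24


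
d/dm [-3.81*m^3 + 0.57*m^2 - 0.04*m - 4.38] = -11.43*m^2 + 1.14*m - 0.04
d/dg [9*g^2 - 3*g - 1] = 18*g - 3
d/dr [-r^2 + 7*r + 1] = 7 - 2*r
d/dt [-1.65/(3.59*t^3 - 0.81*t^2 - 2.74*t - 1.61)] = (17.7705*t^2 - 2.673*t - 4.521)/(-3.59*t^3 + 0.81*t^2 + 2.74*t + 1.61)^2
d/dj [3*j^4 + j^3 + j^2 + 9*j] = 12*j^3 + 3*j^2 + 2*j + 9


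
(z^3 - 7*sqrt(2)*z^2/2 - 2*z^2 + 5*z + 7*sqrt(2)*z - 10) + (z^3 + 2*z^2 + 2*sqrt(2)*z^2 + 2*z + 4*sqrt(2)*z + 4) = 2*z^3 - 3*sqrt(2)*z^2/2 + 7*z + 11*sqrt(2)*z - 6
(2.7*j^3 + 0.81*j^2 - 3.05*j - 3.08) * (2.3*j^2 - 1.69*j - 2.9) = 6.21*j^5 - 2.7*j^4 - 16.2139*j^3 - 4.2785*j^2 + 14.0502*j + 8.932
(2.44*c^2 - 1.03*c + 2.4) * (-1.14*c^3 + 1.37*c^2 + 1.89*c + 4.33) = -2.7816*c^5 + 4.517*c^4 + 0.464499999999999*c^3 + 11.9065*c^2 + 0.0760999999999994*c + 10.392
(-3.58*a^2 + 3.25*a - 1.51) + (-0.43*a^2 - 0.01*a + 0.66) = -4.01*a^2 + 3.24*a - 0.85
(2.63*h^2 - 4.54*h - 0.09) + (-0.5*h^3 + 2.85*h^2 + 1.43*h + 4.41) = -0.5*h^3 + 5.48*h^2 - 3.11*h + 4.32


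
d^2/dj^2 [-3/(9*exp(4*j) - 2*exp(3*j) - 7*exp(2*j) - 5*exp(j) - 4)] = 3*(2*(-36*exp(3*j) + 6*exp(2*j) + 14*exp(j) + 5)^2*exp(j) + (144*exp(3*j) - 18*exp(2*j) - 28*exp(j) - 5)*(-9*exp(4*j) + 2*exp(3*j) + 7*exp(2*j) + 5*exp(j) + 4))*exp(j)/(-9*exp(4*j) + 2*exp(3*j) + 7*exp(2*j) + 5*exp(j) + 4)^3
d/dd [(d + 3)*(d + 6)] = 2*d + 9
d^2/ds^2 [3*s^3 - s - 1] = 18*s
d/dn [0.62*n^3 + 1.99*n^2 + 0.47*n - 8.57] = 1.86*n^2 + 3.98*n + 0.47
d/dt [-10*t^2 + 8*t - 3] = 8 - 20*t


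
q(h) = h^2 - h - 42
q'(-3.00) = -7.00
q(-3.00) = -30.00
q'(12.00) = 23.00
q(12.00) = 90.00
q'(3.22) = 5.44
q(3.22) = -34.85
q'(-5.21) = -11.42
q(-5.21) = -9.65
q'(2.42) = 3.84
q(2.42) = -38.56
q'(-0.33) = -1.66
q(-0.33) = -41.56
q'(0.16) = -0.68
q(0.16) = -42.13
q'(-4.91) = -10.82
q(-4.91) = -12.98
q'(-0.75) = -2.50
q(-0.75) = -40.69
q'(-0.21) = -1.42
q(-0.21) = -41.75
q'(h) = 2*h - 1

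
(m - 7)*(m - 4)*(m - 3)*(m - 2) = m^4 - 16*m^3 + 89*m^2 - 206*m + 168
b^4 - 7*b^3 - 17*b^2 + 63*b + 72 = (b - 8)*(b - 3)*(b + 1)*(b + 3)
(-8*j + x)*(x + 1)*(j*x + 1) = -8*j^2*x^2 - 8*j^2*x + j*x^3 + j*x^2 - 8*j*x - 8*j + x^2 + x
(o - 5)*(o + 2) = o^2 - 3*o - 10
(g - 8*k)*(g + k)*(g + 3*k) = g^3 - 4*g^2*k - 29*g*k^2 - 24*k^3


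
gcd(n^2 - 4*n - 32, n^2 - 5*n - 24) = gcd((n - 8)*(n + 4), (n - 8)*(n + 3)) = n - 8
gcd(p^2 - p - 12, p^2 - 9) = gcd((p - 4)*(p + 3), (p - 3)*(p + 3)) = p + 3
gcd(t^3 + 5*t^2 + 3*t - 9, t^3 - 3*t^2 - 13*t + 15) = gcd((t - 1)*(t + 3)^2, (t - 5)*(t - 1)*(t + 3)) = t^2 + 2*t - 3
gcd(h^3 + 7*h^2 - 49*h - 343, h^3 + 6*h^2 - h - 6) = 1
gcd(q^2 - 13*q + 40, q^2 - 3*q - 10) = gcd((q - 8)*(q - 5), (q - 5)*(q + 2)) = q - 5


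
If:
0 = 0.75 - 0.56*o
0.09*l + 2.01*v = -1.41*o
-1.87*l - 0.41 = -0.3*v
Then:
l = -0.37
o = 1.34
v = -0.92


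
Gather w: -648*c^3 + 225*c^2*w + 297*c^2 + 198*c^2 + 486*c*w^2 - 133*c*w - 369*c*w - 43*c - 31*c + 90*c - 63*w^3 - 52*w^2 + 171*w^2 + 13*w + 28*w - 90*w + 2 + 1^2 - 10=-648*c^3 + 495*c^2 + 16*c - 63*w^3 + w^2*(486*c + 119) + w*(225*c^2 - 502*c - 49) - 7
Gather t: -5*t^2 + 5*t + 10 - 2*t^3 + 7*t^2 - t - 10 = -2*t^3 + 2*t^2 + 4*t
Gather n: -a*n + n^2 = -a*n + n^2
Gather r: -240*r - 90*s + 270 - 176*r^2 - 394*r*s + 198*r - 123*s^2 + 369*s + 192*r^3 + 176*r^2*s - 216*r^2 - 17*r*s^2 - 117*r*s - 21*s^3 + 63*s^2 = 192*r^3 + r^2*(176*s - 392) + r*(-17*s^2 - 511*s - 42) - 21*s^3 - 60*s^2 + 279*s + 270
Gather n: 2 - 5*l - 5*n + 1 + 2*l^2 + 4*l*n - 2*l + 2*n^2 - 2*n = 2*l^2 - 7*l + 2*n^2 + n*(4*l - 7) + 3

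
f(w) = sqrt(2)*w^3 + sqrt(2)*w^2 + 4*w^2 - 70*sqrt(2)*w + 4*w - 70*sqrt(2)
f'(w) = 3*sqrt(2)*w^2 + 2*sqrt(2)*w + 8*w - 70*sqrt(2) + 4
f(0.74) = -165.75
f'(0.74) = -84.66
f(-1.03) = 3.05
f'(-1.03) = -101.65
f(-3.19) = 213.23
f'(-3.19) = -86.36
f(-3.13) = 208.02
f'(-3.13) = -87.32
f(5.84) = -187.43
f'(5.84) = 112.94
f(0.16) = -114.05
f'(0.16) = -93.15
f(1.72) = -239.17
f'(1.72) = -63.82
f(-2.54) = 154.05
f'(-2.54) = -95.13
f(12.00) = 1984.47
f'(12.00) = 645.89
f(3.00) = -297.07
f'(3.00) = -24.33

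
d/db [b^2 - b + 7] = 2*b - 1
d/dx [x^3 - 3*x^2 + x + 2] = 3*x^2 - 6*x + 1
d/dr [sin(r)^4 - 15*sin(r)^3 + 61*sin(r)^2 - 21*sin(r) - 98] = (4*sin(r)^3 - 45*sin(r)^2 + 122*sin(r) - 21)*cos(r)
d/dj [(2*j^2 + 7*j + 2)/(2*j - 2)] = (j^2 - 2*j - 9/2)/(j^2 - 2*j + 1)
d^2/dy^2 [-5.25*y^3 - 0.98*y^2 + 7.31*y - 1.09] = -31.5*y - 1.96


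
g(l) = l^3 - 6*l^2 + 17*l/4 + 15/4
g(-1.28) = -13.62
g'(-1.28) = 24.53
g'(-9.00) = 355.25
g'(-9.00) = 355.25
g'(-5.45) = 158.76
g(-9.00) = -1249.50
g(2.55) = -7.85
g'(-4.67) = 125.72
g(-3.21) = -104.79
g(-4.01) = -174.25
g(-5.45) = -359.51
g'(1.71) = -7.50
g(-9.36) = -1381.71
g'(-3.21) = 73.68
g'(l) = 3*l^2 - 12*l + 17/4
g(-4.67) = -248.80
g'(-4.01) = 100.61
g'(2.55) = -6.84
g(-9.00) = -1249.50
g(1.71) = -1.53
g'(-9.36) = 379.40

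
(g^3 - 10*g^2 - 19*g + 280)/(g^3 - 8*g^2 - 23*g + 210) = (g - 8)/(g - 6)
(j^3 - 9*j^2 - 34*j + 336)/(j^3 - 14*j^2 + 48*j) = (j^2 - j - 42)/(j*(j - 6))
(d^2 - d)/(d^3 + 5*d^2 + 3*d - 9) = d/(d^2 + 6*d + 9)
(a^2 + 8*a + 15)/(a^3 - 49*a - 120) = 1/(a - 8)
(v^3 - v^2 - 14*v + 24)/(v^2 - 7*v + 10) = (v^2 + v - 12)/(v - 5)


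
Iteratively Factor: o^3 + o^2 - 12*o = (o)*(o^2 + o - 12) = o*(o - 3)*(o + 4)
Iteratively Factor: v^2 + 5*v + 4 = (v + 4)*(v + 1)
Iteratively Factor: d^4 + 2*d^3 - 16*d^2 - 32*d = (d + 2)*(d^3 - 16*d) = (d + 2)*(d + 4)*(d^2 - 4*d) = (d - 4)*(d + 2)*(d + 4)*(d)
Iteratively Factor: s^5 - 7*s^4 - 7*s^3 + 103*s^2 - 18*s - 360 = (s - 5)*(s^4 - 2*s^3 - 17*s^2 + 18*s + 72) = (s - 5)*(s + 3)*(s^3 - 5*s^2 - 2*s + 24) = (s - 5)*(s - 3)*(s + 3)*(s^2 - 2*s - 8) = (s - 5)*(s - 4)*(s - 3)*(s + 3)*(s + 2)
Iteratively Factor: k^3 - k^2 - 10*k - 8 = (k + 1)*(k^2 - 2*k - 8) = (k - 4)*(k + 1)*(k + 2)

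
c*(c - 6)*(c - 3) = c^3 - 9*c^2 + 18*c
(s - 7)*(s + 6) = s^2 - s - 42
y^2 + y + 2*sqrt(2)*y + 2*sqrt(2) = (y + 1)*(y + 2*sqrt(2))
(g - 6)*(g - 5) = g^2 - 11*g + 30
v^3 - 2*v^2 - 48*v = v*(v - 8)*(v + 6)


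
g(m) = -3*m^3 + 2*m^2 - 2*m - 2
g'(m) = -9*m^2 + 4*m - 2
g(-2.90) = 93.79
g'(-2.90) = -89.29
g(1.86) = -18.11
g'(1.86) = -25.70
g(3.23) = -88.69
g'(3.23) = -82.98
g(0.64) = -3.25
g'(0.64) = -3.13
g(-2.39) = 55.16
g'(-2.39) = -62.97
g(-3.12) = 114.82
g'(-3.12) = -102.09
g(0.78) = -3.77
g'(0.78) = -4.36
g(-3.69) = 183.34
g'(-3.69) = -139.30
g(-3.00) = 103.00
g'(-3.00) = -95.00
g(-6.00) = 730.00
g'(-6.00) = -350.00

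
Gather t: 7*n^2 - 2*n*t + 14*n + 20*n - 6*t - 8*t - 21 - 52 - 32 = 7*n^2 + 34*n + t*(-2*n - 14) - 105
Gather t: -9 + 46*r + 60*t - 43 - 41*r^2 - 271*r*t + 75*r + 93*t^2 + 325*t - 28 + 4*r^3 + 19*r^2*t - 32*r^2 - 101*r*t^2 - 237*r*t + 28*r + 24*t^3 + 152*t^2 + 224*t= 4*r^3 - 73*r^2 + 149*r + 24*t^3 + t^2*(245 - 101*r) + t*(19*r^2 - 508*r + 609) - 80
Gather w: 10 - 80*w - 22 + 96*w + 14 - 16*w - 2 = 0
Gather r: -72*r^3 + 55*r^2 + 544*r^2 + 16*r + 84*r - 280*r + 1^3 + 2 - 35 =-72*r^3 + 599*r^2 - 180*r - 32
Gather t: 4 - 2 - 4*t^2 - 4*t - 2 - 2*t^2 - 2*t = -6*t^2 - 6*t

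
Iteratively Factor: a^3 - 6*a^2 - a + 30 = (a + 2)*(a^2 - 8*a + 15) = (a - 3)*(a + 2)*(a - 5)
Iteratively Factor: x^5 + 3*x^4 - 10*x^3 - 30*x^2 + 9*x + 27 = (x - 1)*(x^4 + 4*x^3 - 6*x^2 - 36*x - 27) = (x - 1)*(x + 1)*(x^3 + 3*x^2 - 9*x - 27) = (x - 1)*(x + 1)*(x + 3)*(x^2 - 9) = (x - 1)*(x + 1)*(x + 3)^2*(x - 3)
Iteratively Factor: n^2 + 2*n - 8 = (n + 4)*(n - 2)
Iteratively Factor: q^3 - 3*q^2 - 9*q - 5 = (q - 5)*(q^2 + 2*q + 1) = (q - 5)*(q + 1)*(q + 1)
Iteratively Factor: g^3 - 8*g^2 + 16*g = (g - 4)*(g^2 - 4*g) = g*(g - 4)*(g - 4)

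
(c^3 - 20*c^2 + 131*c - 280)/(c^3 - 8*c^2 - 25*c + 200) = (c - 7)/(c + 5)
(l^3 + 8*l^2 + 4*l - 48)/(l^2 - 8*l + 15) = (l^3 + 8*l^2 + 4*l - 48)/(l^2 - 8*l + 15)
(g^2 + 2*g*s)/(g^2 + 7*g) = (g + 2*s)/(g + 7)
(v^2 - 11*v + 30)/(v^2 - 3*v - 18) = (v - 5)/(v + 3)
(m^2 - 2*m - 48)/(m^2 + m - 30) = (m - 8)/(m - 5)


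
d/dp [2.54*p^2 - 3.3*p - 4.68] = 5.08*p - 3.3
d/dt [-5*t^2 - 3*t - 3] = -10*t - 3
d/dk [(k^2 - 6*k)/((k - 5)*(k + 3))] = 2*(2*k^2 - 15*k + 45)/(k^4 - 4*k^3 - 26*k^2 + 60*k + 225)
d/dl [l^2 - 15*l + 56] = 2*l - 15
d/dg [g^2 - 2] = 2*g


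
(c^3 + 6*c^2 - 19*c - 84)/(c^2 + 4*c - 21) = (c^2 - c - 12)/(c - 3)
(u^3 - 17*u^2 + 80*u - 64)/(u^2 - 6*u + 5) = (u^2 - 16*u + 64)/(u - 5)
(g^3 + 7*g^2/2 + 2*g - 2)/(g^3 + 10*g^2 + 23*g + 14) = (g^2 + 3*g/2 - 1)/(g^2 + 8*g + 7)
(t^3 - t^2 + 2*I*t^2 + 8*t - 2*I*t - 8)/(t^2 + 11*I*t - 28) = (t^2 - t*(1 + 2*I) + 2*I)/(t + 7*I)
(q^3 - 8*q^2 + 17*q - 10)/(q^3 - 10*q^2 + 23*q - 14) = (q - 5)/(q - 7)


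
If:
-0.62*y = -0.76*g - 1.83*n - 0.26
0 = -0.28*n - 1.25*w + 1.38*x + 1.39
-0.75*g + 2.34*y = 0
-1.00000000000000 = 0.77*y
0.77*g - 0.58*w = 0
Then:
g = -4.05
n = 1.10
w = -5.38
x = -5.66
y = -1.30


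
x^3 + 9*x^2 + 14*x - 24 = (x - 1)*(x + 4)*(x + 6)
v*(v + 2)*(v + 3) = v^3 + 5*v^2 + 6*v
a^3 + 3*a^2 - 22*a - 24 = (a - 4)*(a + 1)*(a + 6)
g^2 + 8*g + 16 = (g + 4)^2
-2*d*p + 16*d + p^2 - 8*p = (-2*d + p)*(p - 8)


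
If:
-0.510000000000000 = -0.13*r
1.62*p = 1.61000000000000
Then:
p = 0.99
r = 3.92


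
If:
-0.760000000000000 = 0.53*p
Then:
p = -1.43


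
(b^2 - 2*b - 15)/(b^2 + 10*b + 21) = (b - 5)/(b + 7)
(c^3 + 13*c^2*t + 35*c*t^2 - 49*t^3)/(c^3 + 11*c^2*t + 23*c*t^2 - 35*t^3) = (c + 7*t)/(c + 5*t)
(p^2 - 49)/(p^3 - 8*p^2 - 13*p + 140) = (p + 7)/(p^2 - p - 20)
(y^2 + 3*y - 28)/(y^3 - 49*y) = (y - 4)/(y*(y - 7))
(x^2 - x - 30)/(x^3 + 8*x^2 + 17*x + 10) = (x - 6)/(x^2 + 3*x + 2)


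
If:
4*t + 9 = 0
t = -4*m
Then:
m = 9/16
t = -9/4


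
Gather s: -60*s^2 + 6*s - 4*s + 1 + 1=-60*s^2 + 2*s + 2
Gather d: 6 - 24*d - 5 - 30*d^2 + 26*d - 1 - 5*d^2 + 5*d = -35*d^2 + 7*d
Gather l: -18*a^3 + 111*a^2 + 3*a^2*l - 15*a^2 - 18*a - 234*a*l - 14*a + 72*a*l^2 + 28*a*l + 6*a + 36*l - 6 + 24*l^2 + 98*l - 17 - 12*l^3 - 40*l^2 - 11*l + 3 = -18*a^3 + 96*a^2 - 26*a - 12*l^3 + l^2*(72*a - 16) + l*(3*a^2 - 206*a + 123) - 20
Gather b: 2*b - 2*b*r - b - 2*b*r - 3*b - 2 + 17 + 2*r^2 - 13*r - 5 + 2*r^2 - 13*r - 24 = b*(-4*r - 2) + 4*r^2 - 26*r - 14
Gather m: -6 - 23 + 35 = 6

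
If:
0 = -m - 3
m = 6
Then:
No Solution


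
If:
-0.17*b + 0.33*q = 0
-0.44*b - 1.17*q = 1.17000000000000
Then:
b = -1.12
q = -0.58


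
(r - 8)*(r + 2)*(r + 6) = r^3 - 52*r - 96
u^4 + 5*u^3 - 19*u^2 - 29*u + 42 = (u - 3)*(u - 1)*(u + 2)*(u + 7)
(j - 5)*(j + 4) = j^2 - j - 20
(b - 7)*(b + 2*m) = b^2 + 2*b*m - 7*b - 14*m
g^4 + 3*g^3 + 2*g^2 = g^2*(g + 1)*(g + 2)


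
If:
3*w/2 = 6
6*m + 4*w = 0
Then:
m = -8/3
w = 4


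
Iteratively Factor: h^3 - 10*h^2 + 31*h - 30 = (h - 3)*(h^2 - 7*h + 10) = (h - 5)*(h - 3)*(h - 2)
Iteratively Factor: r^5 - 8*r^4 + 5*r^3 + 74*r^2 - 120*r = (r - 5)*(r^4 - 3*r^3 - 10*r^2 + 24*r) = (r - 5)*(r - 2)*(r^3 - r^2 - 12*r) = r*(r - 5)*(r - 2)*(r^2 - r - 12) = r*(r - 5)*(r - 4)*(r - 2)*(r + 3)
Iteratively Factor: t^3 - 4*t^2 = (t)*(t^2 - 4*t) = t^2*(t - 4)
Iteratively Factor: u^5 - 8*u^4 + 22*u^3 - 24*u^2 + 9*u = (u)*(u^4 - 8*u^3 + 22*u^2 - 24*u + 9) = u*(u - 1)*(u^3 - 7*u^2 + 15*u - 9) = u*(u - 3)*(u - 1)*(u^2 - 4*u + 3) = u*(u - 3)*(u - 1)^2*(u - 3)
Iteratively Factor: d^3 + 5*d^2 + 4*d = (d)*(d^2 + 5*d + 4) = d*(d + 4)*(d + 1)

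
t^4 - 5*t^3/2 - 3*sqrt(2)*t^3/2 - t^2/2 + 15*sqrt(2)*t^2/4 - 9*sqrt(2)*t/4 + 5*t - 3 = (t - 3/2)*(t - 1)*(t - 2*sqrt(2))*(t + sqrt(2)/2)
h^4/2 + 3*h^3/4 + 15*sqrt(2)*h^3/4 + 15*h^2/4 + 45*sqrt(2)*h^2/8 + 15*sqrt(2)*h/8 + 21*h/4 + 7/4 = (h/2 + 1/2)*(h + 1/2)*(h + sqrt(2)/2)*(h + 7*sqrt(2))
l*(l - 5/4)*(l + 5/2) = l^3 + 5*l^2/4 - 25*l/8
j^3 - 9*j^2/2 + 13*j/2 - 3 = (j - 2)*(j - 3/2)*(j - 1)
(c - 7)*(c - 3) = c^2 - 10*c + 21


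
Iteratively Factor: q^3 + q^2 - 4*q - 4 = (q - 2)*(q^2 + 3*q + 2) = (q - 2)*(q + 2)*(q + 1)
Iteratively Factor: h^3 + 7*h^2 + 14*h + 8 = (h + 4)*(h^2 + 3*h + 2) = (h + 1)*(h + 4)*(h + 2)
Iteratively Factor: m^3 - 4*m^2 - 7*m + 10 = (m - 1)*(m^2 - 3*m - 10) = (m - 5)*(m - 1)*(m + 2)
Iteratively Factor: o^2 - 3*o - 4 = (o - 4)*(o + 1)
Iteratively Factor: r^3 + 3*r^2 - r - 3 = (r + 3)*(r^2 - 1) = (r + 1)*(r + 3)*(r - 1)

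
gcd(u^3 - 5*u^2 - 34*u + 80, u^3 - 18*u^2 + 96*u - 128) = u^2 - 10*u + 16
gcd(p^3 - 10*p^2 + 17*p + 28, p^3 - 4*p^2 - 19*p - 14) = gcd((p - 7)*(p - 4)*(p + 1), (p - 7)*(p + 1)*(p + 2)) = p^2 - 6*p - 7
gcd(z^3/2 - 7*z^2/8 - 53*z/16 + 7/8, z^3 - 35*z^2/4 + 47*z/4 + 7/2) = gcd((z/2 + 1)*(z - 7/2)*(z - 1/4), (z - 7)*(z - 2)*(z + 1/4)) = 1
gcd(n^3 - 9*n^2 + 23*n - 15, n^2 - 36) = 1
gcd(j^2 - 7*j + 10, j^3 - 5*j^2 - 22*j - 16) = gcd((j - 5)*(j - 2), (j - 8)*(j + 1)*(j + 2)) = 1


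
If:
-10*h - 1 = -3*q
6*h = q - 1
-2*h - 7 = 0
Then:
No Solution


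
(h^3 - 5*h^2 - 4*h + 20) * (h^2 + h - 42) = h^5 - 4*h^4 - 51*h^3 + 226*h^2 + 188*h - 840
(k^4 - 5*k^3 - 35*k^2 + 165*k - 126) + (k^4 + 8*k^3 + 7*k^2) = 2*k^4 + 3*k^3 - 28*k^2 + 165*k - 126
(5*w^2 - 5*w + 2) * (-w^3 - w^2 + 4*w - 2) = -5*w^5 + 23*w^3 - 32*w^2 + 18*w - 4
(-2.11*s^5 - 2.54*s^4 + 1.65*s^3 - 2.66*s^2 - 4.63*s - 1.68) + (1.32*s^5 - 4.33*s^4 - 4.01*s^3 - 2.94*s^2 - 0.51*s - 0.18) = -0.79*s^5 - 6.87*s^4 - 2.36*s^3 - 5.6*s^2 - 5.14*s - 1.86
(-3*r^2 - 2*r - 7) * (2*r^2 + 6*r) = -6*r^4 - 22*r^3 - 26*r^2 - 42*r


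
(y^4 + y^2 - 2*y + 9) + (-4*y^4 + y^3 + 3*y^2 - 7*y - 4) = -3*y^4 + y^3 + 4*y^2 - 9*y + 5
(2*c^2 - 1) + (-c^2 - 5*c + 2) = c^2 - 5*c + 1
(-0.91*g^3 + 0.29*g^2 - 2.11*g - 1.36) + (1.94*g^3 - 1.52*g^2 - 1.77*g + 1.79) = 1.03*g^3 - 1.23*g^2 - 3.88*g + 0.43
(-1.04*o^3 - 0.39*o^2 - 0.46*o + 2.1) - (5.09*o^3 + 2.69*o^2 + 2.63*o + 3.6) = -6.13*o^3 - 3.08*o^2 - 3.09*o - 1.5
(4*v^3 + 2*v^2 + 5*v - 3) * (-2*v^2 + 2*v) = -8*v^5 + 4*v^4 - 6*v^3 + 16*v^2 - 6*v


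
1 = 1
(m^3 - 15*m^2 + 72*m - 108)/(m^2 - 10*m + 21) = (m^2 - 12*m + 36)/(m - 7)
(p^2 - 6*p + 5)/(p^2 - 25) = (p - 1)/(p + 5)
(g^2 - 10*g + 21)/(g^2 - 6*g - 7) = (g - 3)/(g + 1)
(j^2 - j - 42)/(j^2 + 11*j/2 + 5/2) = 2*(j^2 - j - 42)/(2*j^2 + 11*j + 5)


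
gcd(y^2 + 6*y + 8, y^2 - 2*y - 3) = 1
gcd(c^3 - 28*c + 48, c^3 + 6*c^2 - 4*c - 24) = c^2 + 4*c - 12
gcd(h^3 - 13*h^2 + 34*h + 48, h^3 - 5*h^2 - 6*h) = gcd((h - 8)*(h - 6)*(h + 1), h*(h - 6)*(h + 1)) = h^2 - 5*h - 6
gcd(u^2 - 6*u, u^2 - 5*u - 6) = u - 6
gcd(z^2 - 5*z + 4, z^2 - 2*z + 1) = z - 1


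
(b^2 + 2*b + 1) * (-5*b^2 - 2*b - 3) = -5*b^4 - 12*b^3 - 12*b^2 - 8*b - 3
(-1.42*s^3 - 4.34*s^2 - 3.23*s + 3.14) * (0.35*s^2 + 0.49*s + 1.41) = -0.497*s^5 - 2.2148*s^4 - 5.2593*s^3 - 6.6031*s^2 - 3.0157*s + 4.4274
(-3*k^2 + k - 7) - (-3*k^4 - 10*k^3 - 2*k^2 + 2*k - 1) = 3*k^4 + 10*k^3 - k^2 - k - 6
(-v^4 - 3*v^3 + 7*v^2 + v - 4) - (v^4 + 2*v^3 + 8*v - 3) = -2*v^4 - 5*v^3 + 7*v^2 - 7*v - 1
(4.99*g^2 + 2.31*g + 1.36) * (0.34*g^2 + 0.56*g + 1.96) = 1.6966*g^4 + 3.5798*g^3 + 11.5364*g^2 + 5.2892*g + 2.6656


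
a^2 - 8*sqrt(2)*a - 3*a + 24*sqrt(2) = (a - 3)*(a - 8*sqrt(2))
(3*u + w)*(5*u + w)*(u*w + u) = 15*u^3*w + 15*u^3 + 8*u^2*w^2 + 8*u^2*w + u*w^3 + u*w^2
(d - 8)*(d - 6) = d^2 - 14*d + 48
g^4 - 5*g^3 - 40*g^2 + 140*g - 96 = (g - 8)*(g - 2)*(g - 1)*(g + 6)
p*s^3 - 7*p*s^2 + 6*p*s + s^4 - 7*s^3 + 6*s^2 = s*(p + s)*(s - 6)*(s - 1)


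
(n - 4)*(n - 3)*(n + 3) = n^3 - 4*n^2 - 9*n + 36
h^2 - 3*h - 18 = (h - 6)*(h + 3)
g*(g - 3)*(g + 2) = g^3 - g^2 - 6*g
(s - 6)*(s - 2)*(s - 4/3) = s^3 - 28*s^2/3 + 68*s/3 - 16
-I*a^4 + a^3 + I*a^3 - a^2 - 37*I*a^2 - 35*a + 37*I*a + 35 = (a - 5*I)*(a - I)*(a + 7*I)*(-I*a + I)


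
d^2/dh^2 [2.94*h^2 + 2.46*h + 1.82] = 5.88000000000000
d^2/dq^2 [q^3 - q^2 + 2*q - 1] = 6*q - 2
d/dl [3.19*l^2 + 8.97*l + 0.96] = 6.38*l + 8.97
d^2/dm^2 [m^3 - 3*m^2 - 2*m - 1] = 6*m - 6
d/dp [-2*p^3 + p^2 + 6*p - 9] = -6*p^2 + 2*p + 6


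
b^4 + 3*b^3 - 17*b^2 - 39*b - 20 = (b - 4)*(b + 1)^2*(b + 5)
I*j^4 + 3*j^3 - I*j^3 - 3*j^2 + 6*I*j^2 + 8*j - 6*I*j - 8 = (j - 1)*(j - 4*I)*(j + 2*I)*(I*j + 1)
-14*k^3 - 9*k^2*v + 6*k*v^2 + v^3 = (-2*k + v)*(k + v)*(7*k + v)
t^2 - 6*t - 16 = (t - 8)*(t + 2)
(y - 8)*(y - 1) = y^2 - 9*y + 8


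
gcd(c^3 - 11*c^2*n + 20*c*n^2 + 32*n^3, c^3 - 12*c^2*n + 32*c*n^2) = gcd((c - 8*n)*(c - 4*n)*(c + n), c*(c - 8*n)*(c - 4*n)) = c^2 - 12*c*n + 32*n^2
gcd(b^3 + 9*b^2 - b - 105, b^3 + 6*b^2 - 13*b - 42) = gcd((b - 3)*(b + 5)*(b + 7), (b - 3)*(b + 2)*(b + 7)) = b^2 + 4*b - 21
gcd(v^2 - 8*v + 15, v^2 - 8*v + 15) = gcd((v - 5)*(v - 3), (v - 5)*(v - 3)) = v^2 - 8*v + 15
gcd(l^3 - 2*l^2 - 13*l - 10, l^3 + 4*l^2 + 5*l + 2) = l^2 + 3*l + 2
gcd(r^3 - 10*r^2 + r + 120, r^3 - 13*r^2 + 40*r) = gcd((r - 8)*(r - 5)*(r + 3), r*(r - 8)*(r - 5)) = r^2 - 13*r + 40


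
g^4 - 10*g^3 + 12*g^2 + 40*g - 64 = (g - 8)*(g - 2)^2*(g + 2)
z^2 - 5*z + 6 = (z - 3)*(z - 2)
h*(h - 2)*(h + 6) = h^3 + 4*h^2 - 12*h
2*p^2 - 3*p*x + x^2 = (-2*p + x)*(-p + x)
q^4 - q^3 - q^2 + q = q*(q - 1)^2*(q + 1)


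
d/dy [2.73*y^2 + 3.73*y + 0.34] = 5.46*y + 3.73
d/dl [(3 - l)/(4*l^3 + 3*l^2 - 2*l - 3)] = (8*l^3 - 33*l^2 - 18*l + 9)/(16*l^6 + 24*l^5 - 7*l^4 - 36*l^3 - 14*l^2 + 12*l + 9)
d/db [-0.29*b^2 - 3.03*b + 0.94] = -0.58*b - 3.03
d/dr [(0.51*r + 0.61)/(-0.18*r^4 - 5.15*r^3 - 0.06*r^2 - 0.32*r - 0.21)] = (0.2754*r^4 + 5.6922*r^3 + 9.4551*r^2 + 0.0732*r + 0.0881)/(0.0324*r^8 + 1.854*r^7 + 26.5441*r^6 + 0.7332*r^5 + 3.3752*r^4 + 2.2014*r^3 + 0.1276*r^2 + 0.1344*r + 0.0441)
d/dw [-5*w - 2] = -5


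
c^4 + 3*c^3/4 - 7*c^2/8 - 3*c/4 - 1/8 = (c - 1)*(c + 1/4)*(c + 1/2)*(c + 1)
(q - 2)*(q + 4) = q^2 + 2*q - 8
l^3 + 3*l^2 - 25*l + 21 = (l - 3)*(l - 1)*(l + 7)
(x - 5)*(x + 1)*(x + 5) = x^3 + x^2 - 25*x - 25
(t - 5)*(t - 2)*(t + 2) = t^3 - 5*t^2 - 4*t + 20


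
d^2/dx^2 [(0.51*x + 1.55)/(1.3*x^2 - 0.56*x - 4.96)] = ((-3.978*x - 3.4588)*(-1.3*x^2 + 0.56*x + 4.96) - (0.51*x + 1.55)*(2.6*x - 0.56)*(5.2*x - 1.12))/(-1.3*x^2 + 0.56*x + 4.96)^3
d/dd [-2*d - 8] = -2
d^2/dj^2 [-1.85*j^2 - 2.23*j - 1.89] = -3.70000000000000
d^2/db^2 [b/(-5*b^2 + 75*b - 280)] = 2*(-b*(2*b - 15)^2 + 3*(b - 5)*(b^2 - 15*b + 56))/(5*(b^2 - 15*b + 56)^3)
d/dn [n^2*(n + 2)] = n*(3*n + 4)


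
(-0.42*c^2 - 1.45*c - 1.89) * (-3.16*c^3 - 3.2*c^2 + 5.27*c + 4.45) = 1.3272*c^5 + 5.926*c^4 + 8.399*c^3 - 3.4625*c^2 - 16.4128*c - 8.4105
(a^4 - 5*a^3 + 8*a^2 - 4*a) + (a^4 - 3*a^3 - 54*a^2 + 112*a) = 2*a^4 - 8*a^3 - 46*a^2 + 108*a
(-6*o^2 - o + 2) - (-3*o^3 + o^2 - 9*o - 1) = 3*o^3 - 7*o^2 + 8*o + 3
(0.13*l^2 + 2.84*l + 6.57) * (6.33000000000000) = 0.8229*l^2 + 17.9772*l + 41.5881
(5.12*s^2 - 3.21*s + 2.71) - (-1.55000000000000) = 5.12*s^2 - 3.21*s + 4.26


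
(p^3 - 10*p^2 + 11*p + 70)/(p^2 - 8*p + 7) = (p^2 - 3*p - 10)/(p - 1)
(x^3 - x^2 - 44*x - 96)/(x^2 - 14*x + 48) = (x^2 + 7*x + 12)/(x - 6)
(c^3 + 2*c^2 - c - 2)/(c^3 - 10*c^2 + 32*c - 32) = (c^3 + 2*c^2 - c - 2)/(c^3 - 10*c^2 + 32*c - 32)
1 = 1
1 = 1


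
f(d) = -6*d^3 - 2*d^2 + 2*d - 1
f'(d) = -18*d^2 - 4*d + 2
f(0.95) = -6.05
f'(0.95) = -18.04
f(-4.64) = 546.04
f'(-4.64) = -366.97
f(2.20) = -70.17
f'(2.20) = -93.92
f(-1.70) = 19.30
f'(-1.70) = -43.22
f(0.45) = -1.05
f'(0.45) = -3.44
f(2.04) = -56.18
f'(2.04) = -81.07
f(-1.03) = 1.37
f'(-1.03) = -12.98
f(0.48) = -1.16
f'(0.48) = -4.07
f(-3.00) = 137.00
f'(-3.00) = -148.00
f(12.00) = -10633.00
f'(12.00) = -2638.00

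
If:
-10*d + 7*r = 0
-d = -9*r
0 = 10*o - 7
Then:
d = 0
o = 7/10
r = 0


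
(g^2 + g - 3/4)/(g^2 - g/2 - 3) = (g - 1/2)/(g - 2)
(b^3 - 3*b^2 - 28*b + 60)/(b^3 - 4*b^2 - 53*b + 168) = (b^3 - 3*b^2 - 28*b + 60)/(b^3 - 4*b^2 - 53*b + 168)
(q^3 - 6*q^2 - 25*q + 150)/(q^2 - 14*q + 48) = (q^2 - 25)/(q - 8)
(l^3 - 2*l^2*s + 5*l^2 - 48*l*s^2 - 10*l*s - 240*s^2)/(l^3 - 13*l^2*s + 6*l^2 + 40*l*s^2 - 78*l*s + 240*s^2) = (-l^2 - 6*l*s - 5*l - 30*s)/(-l^2 + 5*l*s - 6*l + 30*s)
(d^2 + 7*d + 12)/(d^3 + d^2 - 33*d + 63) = (d^2 + 7*d + 12)/(d^3 + d^2 - 33*d + 63)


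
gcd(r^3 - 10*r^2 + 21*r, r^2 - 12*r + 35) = r - 7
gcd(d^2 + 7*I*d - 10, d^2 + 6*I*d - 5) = d + 5*I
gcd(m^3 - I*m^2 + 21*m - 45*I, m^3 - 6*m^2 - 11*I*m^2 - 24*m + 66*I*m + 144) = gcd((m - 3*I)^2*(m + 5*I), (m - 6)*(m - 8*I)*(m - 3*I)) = m - 3*I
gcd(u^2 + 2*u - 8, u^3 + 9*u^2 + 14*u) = 1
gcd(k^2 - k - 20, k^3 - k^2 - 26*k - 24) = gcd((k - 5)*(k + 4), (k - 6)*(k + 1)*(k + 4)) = k + 4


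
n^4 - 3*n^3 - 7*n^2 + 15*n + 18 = (n - 3)^2*(n + 1)*(n + 2)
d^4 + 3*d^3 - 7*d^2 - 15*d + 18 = (d - 2)*(d - 1)*(d + 3)^2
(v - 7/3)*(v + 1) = v^2 - 4*v/3 - 7/3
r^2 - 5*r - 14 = (r - 7)*(r + 2)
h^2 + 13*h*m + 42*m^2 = (h + 6*m)*(h + 7*m)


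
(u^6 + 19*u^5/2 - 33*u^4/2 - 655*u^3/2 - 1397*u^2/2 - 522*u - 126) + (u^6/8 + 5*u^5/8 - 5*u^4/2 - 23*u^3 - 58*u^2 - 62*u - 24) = 9*u^6/8 + 81*u^5/8 - 19*u^4 - 701*u^3/2 - 1513*u^2/2 - 584*u - 150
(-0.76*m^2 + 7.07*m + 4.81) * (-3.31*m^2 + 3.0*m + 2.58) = 2.5156*m^4 - 25.6817*m^3 + 3.3281*m^2 + 32.6706*m + 12.4098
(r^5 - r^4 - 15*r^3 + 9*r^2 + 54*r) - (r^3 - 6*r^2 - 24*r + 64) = r^5 - r^4 - 16*r^3 + 15*r^2 + 78*r - 64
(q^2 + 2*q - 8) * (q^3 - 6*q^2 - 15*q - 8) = q^5 - 4*q^4 - 35*q^3 + 10*q^2 + 104*q + 64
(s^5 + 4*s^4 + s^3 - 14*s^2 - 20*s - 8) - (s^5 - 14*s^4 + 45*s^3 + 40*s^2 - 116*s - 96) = 18*s^4 - 44*s^3 - 54*s^2 + 96*s + 88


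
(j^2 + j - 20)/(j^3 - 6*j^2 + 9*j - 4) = (j + 5)/(j^2 - 2*j + 1)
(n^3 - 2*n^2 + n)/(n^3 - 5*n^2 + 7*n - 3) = n/(n - 3)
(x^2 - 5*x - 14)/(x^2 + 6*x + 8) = (x - 7)/(x + 4)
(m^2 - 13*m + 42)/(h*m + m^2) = (m^2 - 13*m + 42)/(m*(h + m))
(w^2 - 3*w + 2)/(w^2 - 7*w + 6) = (w - 2)/(w - 6)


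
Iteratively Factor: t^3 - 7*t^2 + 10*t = (t - 5)*(t^2 - 2*t) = t*(t - 5)*(t - 2)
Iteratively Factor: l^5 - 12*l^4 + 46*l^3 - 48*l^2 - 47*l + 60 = (l - 5)*(l^4 - 7*l^3 + 11*l^2 + 7*l - 12) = (l - 5)*(l - 3)*(l^3 - 4*l^2 - l + 4) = (l - 5)*(l - 3)*(l - 1)*(l^2 - 3*l - 4) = (l - 5)*(l - 3)*(l - 1)*(l + 1)*(l - 4)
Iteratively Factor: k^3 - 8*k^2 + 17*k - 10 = (k - 1)*(k^2 - 7*k + 10) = (k - 2)*(k - 1)*(k - 5)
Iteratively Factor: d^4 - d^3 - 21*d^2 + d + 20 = (d + 1)*(d^3 - 2*d^2 - 19*d + 20) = (d - 5)*(d + 1)*(d^2 + 3*d - 4) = (d - 5)*(d - 1)*(d + 1)*(d + 4)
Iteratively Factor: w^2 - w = (w - 1)*(w)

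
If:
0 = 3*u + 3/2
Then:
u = -1/2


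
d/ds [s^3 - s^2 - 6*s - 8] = 3*s^2 - 2*s - 6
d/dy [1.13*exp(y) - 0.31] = 1.13*exp(y)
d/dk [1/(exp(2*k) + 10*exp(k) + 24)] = 2*(-exp(k) - 5)*exp(k)/(exp(2*k) + 10*exp(k) + 24)^2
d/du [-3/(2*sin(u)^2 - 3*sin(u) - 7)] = 3*(4*sin(u) - 3)*cos(u)/(3*sin(u) + cos(2*u) + 6)^2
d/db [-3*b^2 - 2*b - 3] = -6*b - 2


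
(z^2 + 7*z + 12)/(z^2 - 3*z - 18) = (z + 4)/(z - 6)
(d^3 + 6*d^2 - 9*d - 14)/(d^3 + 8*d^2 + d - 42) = (d + 1)/(d + 3)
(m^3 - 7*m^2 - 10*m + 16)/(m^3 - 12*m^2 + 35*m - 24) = (m + 2)/(m - 3)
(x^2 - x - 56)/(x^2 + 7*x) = (x - 8)/x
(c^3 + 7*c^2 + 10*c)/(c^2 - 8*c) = (c^2 + 7*c + 10)/(c - 8)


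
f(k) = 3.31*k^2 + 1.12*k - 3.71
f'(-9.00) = -58.46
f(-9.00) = 254.32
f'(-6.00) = -38.60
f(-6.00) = 108.73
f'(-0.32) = -1.00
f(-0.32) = -3.73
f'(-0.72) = -3.65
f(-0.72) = -2.80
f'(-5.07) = -32.44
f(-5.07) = 75.69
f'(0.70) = 5.75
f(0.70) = -1.30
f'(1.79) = 12.97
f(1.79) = 8.90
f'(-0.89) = -4.77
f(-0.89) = -2.08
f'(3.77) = 26.08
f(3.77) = 47.56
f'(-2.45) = -15.10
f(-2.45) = 13.41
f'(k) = 6.62*k + 1.12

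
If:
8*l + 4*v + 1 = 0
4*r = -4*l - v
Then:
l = -v/2 - 1/8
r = v/4 + 1/8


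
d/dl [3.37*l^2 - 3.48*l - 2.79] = 6.74*l - 3.48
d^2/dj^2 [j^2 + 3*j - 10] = 2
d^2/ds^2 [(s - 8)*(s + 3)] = 2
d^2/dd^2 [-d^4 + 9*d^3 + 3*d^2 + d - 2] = -12*d^2 + 54*d + 6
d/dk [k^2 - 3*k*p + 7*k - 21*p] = 2*k - 3*p + 7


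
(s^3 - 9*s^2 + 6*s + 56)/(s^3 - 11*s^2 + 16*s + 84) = (s - 4)/(s - 6)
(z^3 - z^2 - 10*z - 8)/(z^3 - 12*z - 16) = (z + 1)/(z + 2)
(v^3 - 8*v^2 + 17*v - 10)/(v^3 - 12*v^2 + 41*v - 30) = (v - 2)/(v - 6)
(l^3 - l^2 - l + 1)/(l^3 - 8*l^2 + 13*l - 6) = (l + 1)/(l - 6)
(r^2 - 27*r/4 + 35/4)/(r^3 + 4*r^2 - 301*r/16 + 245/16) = 4*(r - 5)/(4*r^2 + 23*r - 35)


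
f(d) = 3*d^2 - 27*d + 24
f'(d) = 6*d - 27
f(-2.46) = 108.57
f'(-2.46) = -41.76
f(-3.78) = 168.93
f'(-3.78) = -49.68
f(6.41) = -25.81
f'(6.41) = 11.46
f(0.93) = 1.48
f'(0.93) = -21.42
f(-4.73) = 218.83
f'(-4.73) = -55.38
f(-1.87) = 84.98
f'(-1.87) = -38.22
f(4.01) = -36.03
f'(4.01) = -2.94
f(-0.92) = 51.38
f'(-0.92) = -32.52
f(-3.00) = 132.00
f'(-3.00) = -45.00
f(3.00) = -30.00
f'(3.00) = -9.00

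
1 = 1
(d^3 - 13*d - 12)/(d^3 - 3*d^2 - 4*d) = (d + 3)/d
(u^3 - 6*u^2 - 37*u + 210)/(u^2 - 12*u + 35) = u + 6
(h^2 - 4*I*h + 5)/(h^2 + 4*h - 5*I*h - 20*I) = (h + I)/(h + 4)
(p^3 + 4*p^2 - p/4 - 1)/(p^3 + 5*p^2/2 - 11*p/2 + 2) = (p + 1/2)/(p - 1)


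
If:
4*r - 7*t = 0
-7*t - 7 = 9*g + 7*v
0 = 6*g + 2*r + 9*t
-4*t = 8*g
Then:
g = 0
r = 0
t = 0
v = -1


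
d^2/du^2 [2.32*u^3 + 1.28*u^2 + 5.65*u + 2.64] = 13.92*u + 2.56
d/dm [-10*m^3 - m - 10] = -30*m^2 - 1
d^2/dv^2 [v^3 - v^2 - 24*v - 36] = 6*v - 2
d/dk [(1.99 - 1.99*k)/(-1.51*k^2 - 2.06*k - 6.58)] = (3.0049*k^2 + 4.0994*k + 13.0942)*(1.51*k^2 + 2.06*k - (k - 1)*(3.02*k + 2.06) + 6.58)/(1.51*k^2 + 2.06*k + 6.58)^3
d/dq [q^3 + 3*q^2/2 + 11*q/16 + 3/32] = 3*q^2 + 3*q + 11/16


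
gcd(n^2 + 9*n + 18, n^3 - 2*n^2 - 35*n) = 1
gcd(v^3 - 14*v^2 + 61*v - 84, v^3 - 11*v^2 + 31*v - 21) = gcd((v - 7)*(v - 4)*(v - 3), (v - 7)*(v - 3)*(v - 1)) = v^2 - 10*v + 21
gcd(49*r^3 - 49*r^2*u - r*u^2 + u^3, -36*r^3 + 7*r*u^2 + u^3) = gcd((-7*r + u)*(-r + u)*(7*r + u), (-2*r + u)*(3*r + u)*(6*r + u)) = 1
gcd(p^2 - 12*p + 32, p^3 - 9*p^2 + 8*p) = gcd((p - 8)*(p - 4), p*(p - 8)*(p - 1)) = p - 8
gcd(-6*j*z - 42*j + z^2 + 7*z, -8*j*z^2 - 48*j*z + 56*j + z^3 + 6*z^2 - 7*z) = z + 7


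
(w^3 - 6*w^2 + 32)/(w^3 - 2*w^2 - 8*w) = (w - 4)/w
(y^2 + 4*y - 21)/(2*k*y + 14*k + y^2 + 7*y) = (y - 3)/(2*k + y)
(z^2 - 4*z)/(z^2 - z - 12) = z/(z + 3)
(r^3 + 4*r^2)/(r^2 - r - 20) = r^2/(r - 5)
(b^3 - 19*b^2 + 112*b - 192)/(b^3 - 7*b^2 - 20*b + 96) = (b - 8)/(b + 4)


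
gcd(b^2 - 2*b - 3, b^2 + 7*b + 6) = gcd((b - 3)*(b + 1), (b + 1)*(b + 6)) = b + 1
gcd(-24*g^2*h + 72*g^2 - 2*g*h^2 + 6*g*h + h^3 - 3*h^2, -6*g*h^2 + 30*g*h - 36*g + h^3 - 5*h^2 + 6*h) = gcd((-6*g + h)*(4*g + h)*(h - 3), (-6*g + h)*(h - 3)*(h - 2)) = 6*g*h - 18*g - h^2 + 3*h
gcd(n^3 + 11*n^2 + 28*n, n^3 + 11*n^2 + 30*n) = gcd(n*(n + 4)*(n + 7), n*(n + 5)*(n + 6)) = n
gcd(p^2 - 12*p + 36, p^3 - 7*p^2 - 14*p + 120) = p - 6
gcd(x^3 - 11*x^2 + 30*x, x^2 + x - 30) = x - 5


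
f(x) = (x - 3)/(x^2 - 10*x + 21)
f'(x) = (10 - 2*x)*(x - 3)/(x^2 - 10*x + 21)^2 + 1/(x^2 - 10*x + 21) = -1/(x^2 - 14*x + 49)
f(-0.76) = -0.13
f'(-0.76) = -0.02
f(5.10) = -0.53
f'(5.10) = -0.28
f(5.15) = -0.54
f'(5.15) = -0.29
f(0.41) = -0.15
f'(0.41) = -0.02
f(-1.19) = -0.12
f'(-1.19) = -0.01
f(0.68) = -0.16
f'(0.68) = -0.03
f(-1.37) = -0.12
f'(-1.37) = -0.01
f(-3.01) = -0.10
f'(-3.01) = -0.01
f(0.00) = -0.14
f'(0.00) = -0.02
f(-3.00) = -0.10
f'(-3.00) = -0.01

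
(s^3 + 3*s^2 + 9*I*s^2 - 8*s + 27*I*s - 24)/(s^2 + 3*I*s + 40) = (s^2 + s*(3 + I) + 3*I)/(s - 5*I)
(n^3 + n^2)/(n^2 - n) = n*(n + 1)/(n - 1)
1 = 1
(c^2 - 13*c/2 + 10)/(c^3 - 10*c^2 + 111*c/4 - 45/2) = 2*(c - 4)/(2*c^2 - 15*c + 18)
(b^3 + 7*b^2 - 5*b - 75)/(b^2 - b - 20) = (-b^3 - 7*b^2 + 5*b + 75)/(-b^2 + b + 20)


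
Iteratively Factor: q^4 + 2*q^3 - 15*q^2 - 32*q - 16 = (q + 1)*(q^3 + q^2 - 16*q - 16) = (q - 4)*(q + 1)*(q^2 + 5*q + 4) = (q - 4)*(q + 1)^2*(q + 4)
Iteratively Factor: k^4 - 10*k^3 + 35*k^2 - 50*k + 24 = (k - 4)*(k^3 - 6*k^2 + 11*k - 6) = (k - 4)*(k - 2)*(k^2 - 4*k + 3) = (k - 4)*(k - 3)*(k - 2)*(k - 1)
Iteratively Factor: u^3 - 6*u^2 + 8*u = (u)*(u^2 - 6*u + 8) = u*(u - 4)*(u - 2)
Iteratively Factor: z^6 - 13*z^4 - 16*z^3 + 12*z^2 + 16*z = (z)*(z^5 - 13*z^3 - 16*z^2 + 12*z + 16) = z*(z + 2)*(z^4 - 2*z^3 - 9*z^2 + 2*z + 8) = z*(z + 2)^2*(z^3 - 4*z^2 - z + 4) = z*(z - 1)*(z + 2)^2*(z^2 - 3*z - 4) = z*(z - 1)*(z + 1)*(z + 2)^2*(z - 4)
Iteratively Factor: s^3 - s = (s - 1)*(s^2 + s) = s*(s - 1)*(s + 1)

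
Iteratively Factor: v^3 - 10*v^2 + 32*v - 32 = (v - 2)*(v^2 - 8*v + 16) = (v - 4)*(v - 2)*(v - 4)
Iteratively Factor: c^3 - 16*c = (c)*(c^2 - 16) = c*(c + 4)*(c - 4)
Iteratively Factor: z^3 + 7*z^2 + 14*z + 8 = (z + 1)*(z^2 + 6*z + 8) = (z + 1)*(z + 2)*(z + 4)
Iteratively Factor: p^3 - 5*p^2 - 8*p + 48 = (p - 4)*(p^2 - p - 12) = (p - 4)*(p + 3)*(p - 4)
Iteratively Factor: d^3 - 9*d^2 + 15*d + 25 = (d - 5)*(d^2 - 4*d - 5) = (d - 5)*(d + 1)*(d - 5)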